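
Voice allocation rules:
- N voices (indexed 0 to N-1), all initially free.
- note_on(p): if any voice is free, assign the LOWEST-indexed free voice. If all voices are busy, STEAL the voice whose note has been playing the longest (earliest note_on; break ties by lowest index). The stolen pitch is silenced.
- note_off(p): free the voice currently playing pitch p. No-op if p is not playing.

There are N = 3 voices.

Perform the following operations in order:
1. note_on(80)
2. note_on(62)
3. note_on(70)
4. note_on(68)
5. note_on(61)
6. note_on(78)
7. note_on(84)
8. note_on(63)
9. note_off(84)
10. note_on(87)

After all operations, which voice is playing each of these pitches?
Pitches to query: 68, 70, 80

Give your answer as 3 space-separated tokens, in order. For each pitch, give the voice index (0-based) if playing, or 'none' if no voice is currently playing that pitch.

Answer: none none none

Derivation:
Op 1: note_on(80): voice 0 is free -> assigned | voices=[80 - -]
Op 2: note_on(62): voice 1 is free -> assigned | voices=[80 62 -]
Op 3: note_on(70): voice 2 is free -> assigned | voices=[80 62 70]
Op 4: note_on(68): all voices busy, STEAL voice 0 (pitch 80, oldest) -> assign | voices=[68 62 70]
Op 5: note_on(61): all voices busy, STEAL voice 1 (pitch 62, oldest) -> assign | voices=[68 61 70]
Op 6: note_on(78): all voices busy, STEAL voice 2 (pitch 70, oldest) -> assign | voices=[68 61 78]
Op 7: note_on(84): all voices busy, STEAL voice 0 (pitch 68, oldest) -> assign | voices=[84 61 78]
Op 8: note_on(63): all voices busy, STEAL voice 1 (pitch 61, oldest) -> assign | voices=[84 63 78]
Op 9: note_off(84): free voice 0 | voices=[- 63 78]
Op 10: note_on(87): voice 0 is free -> assigned | voices=[87 63 78]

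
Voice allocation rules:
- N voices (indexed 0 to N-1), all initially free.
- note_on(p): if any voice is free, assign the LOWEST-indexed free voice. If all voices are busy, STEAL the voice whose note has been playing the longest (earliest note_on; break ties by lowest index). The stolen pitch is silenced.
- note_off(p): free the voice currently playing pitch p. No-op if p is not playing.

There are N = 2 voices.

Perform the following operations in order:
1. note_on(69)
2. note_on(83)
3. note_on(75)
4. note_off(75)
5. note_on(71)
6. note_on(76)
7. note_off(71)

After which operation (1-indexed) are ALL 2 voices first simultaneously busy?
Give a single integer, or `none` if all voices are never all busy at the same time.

Op 1: note_on(69): voice 0 is free -> assigned | voices=[69 -]
Op 2: note_on(83): voice 1 is free -> assigned | voices=[69 83]
Op 3: note_on(75): all voices busy, STEAL voice 0 (pitch 69, oldest) -> assign | voices=[75 83]
Op 4: note_off(75): free voice 0 | voices=[- 83]
Op 5: note_on(71): voice 0 is free -> assigned | voices=[71 83]
Op 6: note_on(76): all voices busy, STEAL voice 1 (pitch 83, oldest) -> assign | voices=[71 76]
Op 7: note_off(71): free voice 0 | voices=[- 76]

Answer: 2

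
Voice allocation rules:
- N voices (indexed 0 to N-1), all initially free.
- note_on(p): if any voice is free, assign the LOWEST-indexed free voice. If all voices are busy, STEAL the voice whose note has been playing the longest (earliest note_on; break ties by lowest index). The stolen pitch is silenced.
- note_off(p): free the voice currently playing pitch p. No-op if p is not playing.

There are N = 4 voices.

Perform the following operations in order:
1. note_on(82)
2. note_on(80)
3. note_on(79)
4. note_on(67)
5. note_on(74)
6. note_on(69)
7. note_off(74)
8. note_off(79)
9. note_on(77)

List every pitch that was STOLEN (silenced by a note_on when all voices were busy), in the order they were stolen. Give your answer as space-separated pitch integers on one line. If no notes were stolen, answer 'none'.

Op 1: note_on(82): voice 0 is free -> assigned | voices=[82 - - -]
Op 2: note_on(80): voice 1 is free -> assigned | voices=[82 80 - -]
Op 3: note_on(79): voice 2 is free -> assigned | voices=[82 80 79 -]
Op 4: note_on(67): voice 3 is free -> assigned | voices=[82 80 79 67]
Op 5: note_on(74): all voices busy, STEAL voice 0 (pitch 82, oldest) -> assign | voices=[74 80 79 67]
Op 6: note_on(69): all voices busy, STEAL voice 1 (pitch 80, oldest) -> assign | voices=[74 69 79 67]
Op 7: note_off(74): free voice 0 | voices=[- 69 79 67]
Op 8: note_off(79): free voice 2 | voices=[- 69 - 67]
Op 9: note_on(77): voice 0 is free -> assigned | voices=[77 69 - 67]

Answer: 82 80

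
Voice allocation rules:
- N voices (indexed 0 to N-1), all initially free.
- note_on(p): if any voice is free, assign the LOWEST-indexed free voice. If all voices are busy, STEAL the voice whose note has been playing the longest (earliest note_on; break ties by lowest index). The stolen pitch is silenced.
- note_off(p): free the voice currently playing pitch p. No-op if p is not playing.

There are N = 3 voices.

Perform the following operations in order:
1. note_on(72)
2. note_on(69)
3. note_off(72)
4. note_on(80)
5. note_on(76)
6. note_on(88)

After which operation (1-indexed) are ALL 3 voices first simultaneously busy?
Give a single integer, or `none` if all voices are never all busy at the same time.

Answer: 5

Derivation:
Op 1: note_on(72): voice 0 is free -> assigned | voices=[72 - -]
Op 2: note_on(69): voice 1 is free -> assigned | voices=[72 69 -]
Op 3: note_off(72): free voice 0 | voices=[- 69 -]
Op 4: note_on(80): voice 0 is free -> assigned | voices=[80 69 -]
Op 5: note_on(76): voice 2 is free -> assigned | voices=[80 69 76]
Op 6: note_on(88): all voices busy, STEAL voice 1 (pitch 69, oldest) -> assign | voices=[80 88 76]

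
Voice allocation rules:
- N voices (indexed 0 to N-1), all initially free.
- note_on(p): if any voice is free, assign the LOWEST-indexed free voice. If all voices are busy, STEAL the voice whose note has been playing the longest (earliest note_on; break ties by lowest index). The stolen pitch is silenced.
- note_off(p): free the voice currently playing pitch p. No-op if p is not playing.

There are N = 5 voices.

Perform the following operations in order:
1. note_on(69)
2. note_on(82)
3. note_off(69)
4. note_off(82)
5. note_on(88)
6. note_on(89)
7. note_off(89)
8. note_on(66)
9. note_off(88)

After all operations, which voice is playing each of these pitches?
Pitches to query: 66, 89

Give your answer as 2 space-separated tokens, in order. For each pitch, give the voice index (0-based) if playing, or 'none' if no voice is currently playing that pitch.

Op 1: note_on(69): voice 0 is free -> assigned | voices=[69 - - - -]
Op 2: note_on(82): voice 1 is free -> assigned | voices=[69 82 - - -]
Op 3: note_off(69): free voice 0 | voices=[- 82 - - -]
Op 4: note_off(82): free voice 1 | voices=[- - - - -]
Op 5: note_on(88): voice 0 is free -> assigned | voices=[88 - - - -]
Op 6: note_on(89): voice 1 is free -> assigned | voices=[88 89 - - -]
Op 7: note_off(89): free voice 1 | voices=[88 - - - -]
Op 8: note_on(66): voice 1 is free -> assigned | voices=[88 66 - - -]
Op 9: note_off(88): free voice 0 | voices=[- 66 - - -]

Answer: 1 none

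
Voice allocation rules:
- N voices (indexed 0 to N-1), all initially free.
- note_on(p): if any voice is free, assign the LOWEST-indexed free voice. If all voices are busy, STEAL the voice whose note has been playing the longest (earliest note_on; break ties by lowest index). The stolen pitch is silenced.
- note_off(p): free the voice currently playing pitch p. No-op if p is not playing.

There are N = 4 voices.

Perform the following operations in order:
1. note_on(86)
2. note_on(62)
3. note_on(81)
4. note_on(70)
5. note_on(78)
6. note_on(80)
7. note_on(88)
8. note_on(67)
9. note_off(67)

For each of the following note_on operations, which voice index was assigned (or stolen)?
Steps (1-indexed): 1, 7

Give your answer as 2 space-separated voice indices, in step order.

Answer: 0 2

Derivation:
Op 1: note_on(86): voice 0 is free -> assigned | voices=[86 - - -]
Op 2: note_on(62): voice 1 is free -> assigned | voices=[86 62 - -]
Op 3: note_on(81): voice 2 is free -> assigned | voices=[86 62 81 -]
Op 4: note_on(70): voice 3 is free -> assigned | voices=[86 62 81 70]
Op 5: note_on(78): all voices busy, STEAL voice 0 (pitch 86, oldest) -> assign | voices=[78 62 81 70]
Op 6: note_on(80): all voices busy, STEAL voice 1 (pitch 62, oldest) -> assign | voices=[78 80 81 70]
Op 7: note_on(88): all voices busy, STEAL voice 2 (pitch 81, oldest) -> assign | voices=[78 80 88 70]
Op 8: note_on(67): all voices busy, STEAL voice 3 (pitch 70, oldest) -> assign | voices=[78 80 88 67]
Op 9: note_off(67): free voice 3 | voices=[78 80 88 -]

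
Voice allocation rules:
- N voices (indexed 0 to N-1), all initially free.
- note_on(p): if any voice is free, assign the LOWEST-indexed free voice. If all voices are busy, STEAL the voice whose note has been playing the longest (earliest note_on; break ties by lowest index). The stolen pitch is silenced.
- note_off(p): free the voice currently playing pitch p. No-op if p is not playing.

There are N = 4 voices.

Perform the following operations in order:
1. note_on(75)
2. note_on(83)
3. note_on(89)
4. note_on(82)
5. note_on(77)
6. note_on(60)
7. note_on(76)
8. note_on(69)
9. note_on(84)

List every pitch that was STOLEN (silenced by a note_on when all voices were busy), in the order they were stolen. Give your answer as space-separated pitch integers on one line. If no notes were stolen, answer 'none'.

Answer: 75 83 89 82 77

Derivation:
Op 1: note_on(75): voice 0 is free -> assigned | voices=[75 - - -]
Op 2: note_on(83): voice 1 is free -> assigned | voices=[75 83 - -]
Op 3: note_on(89): voice 2 is free -> assigned | voices=[75 83 89 -]
Op 4: note_on(82): voice 3 is free -> assigned | voices=[75 83 89 82]
Op 5: note_on(77): all voices busy, STEAL voice 0 (pitch 75, oldest) -> assign | voices=[77 83 89 82]
Op 6: note_on(60): all voices busy, STEAL voice 1 (pitch 83, oldest) -> assign | voices=[77 60 89 82]
Op 7: note_on(76): all voices busy, STEAL voice 2 (pitch 89, oldest) -> assign | voices=[77 60 76 82]
Op 8: note_on(69): all voices busy, STEAL voice 3 (pitch 82, oldest) -> assign | voices=[77 60 76 69]
Op 9: note_on(84): all voices busy, STEAL voice 0 (pitch 77, oldest) -> assign | voices=[84 60 76 69]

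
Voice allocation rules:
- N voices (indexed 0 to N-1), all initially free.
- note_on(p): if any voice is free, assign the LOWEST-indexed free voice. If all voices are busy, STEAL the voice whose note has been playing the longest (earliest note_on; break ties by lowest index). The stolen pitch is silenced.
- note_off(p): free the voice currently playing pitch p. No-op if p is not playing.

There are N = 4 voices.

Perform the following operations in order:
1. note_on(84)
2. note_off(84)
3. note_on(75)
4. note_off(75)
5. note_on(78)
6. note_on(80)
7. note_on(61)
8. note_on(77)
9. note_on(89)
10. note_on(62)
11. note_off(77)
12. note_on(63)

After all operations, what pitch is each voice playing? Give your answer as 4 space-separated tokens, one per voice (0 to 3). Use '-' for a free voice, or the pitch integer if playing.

Op 1: note_on(84): voice 0 is free -> assigned | voices=[84 - - -]
Op 2: note_off(84): free voice 0 | voices=[- - - -]
Op 3: note_on(75): voice 0 is free -> assigned | voices=[75 - - -]
Op 4: note_off(75): free voice 0 | voices=[- - - -]
Op 5: note_on(78): voice 0 is free -> assigned | voices=[78 - - -]
Op 6: note_on(80): voice 1 is free -> assigned | voices=[78 80 - -]
Op 7: note_on(61): voice 2 is free -> assigned | voices=[78 80 61 -]
Op 8: note_on(77): voice 3 is free -> assigned | voices=[78 80 61 77]
Op 9: note_on(89): all voices busy, STEAL voice 0 (pitch 78, oldest) -> assign | voices=[89 80 61 77]
Op 10: note_on(62): all voices busy, STEAL voice 1 (pitch 80, oldest) -> assign | voices=[89 62 61 77]
Op 11: note_off(77): free voice 3 | voices=[89 62 61 -]
Op 12: note_on(63): voice 3 is free -> assigned | voices=[89 62 61 63]

Answer: 89 62 61 63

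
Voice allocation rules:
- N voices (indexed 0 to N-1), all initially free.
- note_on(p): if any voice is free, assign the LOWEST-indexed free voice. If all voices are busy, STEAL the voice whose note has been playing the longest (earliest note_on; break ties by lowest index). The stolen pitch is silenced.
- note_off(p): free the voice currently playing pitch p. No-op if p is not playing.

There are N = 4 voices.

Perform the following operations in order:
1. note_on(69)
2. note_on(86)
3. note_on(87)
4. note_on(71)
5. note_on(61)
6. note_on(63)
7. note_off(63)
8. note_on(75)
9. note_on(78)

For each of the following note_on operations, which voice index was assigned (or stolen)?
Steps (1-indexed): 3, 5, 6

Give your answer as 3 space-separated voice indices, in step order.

Answer: 2 0 1

Derivation:
Op 1: note_on(69): voice 0 is free -> assigned | voices=[69 - - -]
Op 2: note_on(86): voice 1 is free -> assigned | voices=[69 86 - -]
Op 3: note_on(87): voice 2 is free -> assigned | voices=[69 86 87 -]
Op 4: note_on(71): voice 3 is free -> assigned | voices=[69 86 87 71]
Op 5: note_on(61): all voices busy, STEAL voice 0 (pitch 69, oldest) -> assign | voices=[61 86 87 71]
Op 6: note_on(63): all voices busy, STEAL voice 1 (pitch 86, oldest) -> assign | voices=[61 63 87 71]
Op 7: note_off(63): free voice 1 | voices=[61 - 87 71]
Op 8: note_on(75): voice 1 is free -> assigned | voices=[61 75 87 71]
Op 9: note_on(78): all voices busy, STEAL voice 2 (pitch 87, oldest) -> assign | voices=[61 75 78 71]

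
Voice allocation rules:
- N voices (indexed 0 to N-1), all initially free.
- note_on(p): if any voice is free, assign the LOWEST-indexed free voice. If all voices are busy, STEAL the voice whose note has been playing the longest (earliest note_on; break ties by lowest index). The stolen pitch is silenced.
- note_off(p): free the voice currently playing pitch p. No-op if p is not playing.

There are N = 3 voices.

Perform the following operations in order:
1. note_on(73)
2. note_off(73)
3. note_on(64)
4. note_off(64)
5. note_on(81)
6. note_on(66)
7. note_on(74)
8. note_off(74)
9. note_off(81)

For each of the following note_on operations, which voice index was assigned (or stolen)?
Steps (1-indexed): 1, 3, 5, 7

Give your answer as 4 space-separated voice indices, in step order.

Answer: 0 0 0 2

Derivation:
Op 1: note_on(73): voice 0 is free -> assigned | voices=[73 - -]
Op 2: note_off(73): free voice 0 | voices=[- - -]
Op 3: note_on(64): voice 0 is free -> assigned | voices=[64 - -]
Op 4: note_off(64): free voice 0 | voices=[- - -]
Op 5: note_on(81): voice 0 is free -> assigned | voices=[81 - -]
Op 6: note_on(66): voice 1 is free -> assigned | voices=[81 66 -]
Op 7: note_on(74): voice 2 is free -> assigned | voices=[81 66 74]
Op 8: note_off(74): free voice 2 | voices=[81 66 -]
Op 9: note_off(81): free voice 0 | voices=[- 66 -]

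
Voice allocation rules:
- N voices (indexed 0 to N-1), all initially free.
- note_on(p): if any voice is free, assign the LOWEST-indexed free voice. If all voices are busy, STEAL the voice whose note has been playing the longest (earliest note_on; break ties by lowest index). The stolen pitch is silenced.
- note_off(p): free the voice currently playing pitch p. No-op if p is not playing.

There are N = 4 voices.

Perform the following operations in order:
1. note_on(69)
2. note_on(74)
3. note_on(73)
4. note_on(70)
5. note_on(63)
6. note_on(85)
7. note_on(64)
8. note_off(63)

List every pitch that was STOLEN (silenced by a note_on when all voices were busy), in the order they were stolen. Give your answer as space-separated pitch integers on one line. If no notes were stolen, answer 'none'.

Op 1: note_on(69): voice 0 is free -> assigned | voices=[69 - - -]
Op 2: note_on(74): voice 1 is free -> assigned | voices=[69 74 - -]
Op 3: note_on(73): voice 2 is free -> assigned | voices=[69 74 73 -]
Op 4: note_on(70): voice 3 is free -> assigned | voices=[69 74 73 70]
Op 5: note_on(63): all voices busy, STEAL voice 0 (pitch 69, oldest) -> assign | voices=[63 74 73 70]
Op 6: note_on(85): all voices busy, STEAL voice 1 (pitch 74, oldest) -> assign | voices=[63 85 73 70]
Op 7: note_on(64): all voices busy, STEAL voice 2 (pitch 73, oldest) -> assign | voices=[63 85 64 70]
Op 8: note_off(63): free voice 0 | voices=[- 85 64 70]

Answer: 69 74 73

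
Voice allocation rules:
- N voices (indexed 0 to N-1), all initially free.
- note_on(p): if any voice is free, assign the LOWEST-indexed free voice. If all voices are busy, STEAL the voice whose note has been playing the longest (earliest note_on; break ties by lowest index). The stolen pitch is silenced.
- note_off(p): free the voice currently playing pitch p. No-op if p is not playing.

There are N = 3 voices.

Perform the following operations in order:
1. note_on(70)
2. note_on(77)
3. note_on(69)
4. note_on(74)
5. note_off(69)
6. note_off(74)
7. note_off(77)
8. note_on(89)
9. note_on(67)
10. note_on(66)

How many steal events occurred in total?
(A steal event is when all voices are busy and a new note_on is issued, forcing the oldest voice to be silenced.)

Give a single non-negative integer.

Op 1: note_on(70): voice 0 is free -> assigned | voices=[70 - -]
Op 2: note_on(77): voice 1 is free -> assigned | voices=[70 77 -]
Op 3: note_on(69): voice 2 is free -> assigned | voices=[70 77 69]
Op 4: note_on(74): all voices busy, STEAL voice 0 (pitch 70, oldest) -> assign | voices=[74 77 69]
Op 5: note_off(69): free voice 2 | voices=[74 77 -]
Op 6: note_off(74): free voice 0 | voices=[- 77 -]
Op 7: note_off(77): free voice 1 | voices=[- - -]
Op 8: note_on(89): voice 0 is free -> assigned | voices=[89 - -]
Op 9: note_on(67): voice 1 is free -> assigned | voices=[89 67 -]
Op 10: note_on(66): voice 2 is free -> assigned | voices=[89 67 66]

Answer: 1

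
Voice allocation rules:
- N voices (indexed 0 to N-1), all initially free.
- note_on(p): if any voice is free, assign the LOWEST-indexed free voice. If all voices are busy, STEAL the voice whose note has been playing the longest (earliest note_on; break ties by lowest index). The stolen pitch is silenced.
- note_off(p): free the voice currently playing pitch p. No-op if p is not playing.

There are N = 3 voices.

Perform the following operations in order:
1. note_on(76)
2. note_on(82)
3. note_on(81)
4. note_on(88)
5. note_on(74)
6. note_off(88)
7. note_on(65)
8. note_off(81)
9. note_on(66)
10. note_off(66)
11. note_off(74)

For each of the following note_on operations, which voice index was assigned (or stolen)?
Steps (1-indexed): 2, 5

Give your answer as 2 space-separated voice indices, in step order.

Answer: 1 1

Derivation:
Op 1: note_on(76): voice 0 is free -> assigned | voices=[76 - -]
Op 2: note_on(82): voice 1 is free -> assigned | voices=[76 82 -]
Op 3: note_on(81): voice 2 is free -> assigned | voices=[76 82 81]
Op 4: note_on(88): all voices busy, STEAL voice 0 (pitch 76, oldest) -> assign | voices=[88 82 81]
Op 5: note_on(74): all voices busy, STEAL voice 1 (pitch 82, oldest) -> assign | voices=[88 74 81]
Op 6: note_off(88): free voice 0 | voices=[- 74 81]
Op 7: note_on(65): voice 0 is free -> assigned | voices=[65 74 81]
Op 8: note_off(81): free voice 2 | voices=[65 74 -]
Op 9: note_on(66): voice 2 is free -> assigned | voices=[65 74 66]
Op 10: note_off(66): free voice 2 | voices=[65 74 -]
Op 11: note_off(74): free voice 1 | voices=[65 - -]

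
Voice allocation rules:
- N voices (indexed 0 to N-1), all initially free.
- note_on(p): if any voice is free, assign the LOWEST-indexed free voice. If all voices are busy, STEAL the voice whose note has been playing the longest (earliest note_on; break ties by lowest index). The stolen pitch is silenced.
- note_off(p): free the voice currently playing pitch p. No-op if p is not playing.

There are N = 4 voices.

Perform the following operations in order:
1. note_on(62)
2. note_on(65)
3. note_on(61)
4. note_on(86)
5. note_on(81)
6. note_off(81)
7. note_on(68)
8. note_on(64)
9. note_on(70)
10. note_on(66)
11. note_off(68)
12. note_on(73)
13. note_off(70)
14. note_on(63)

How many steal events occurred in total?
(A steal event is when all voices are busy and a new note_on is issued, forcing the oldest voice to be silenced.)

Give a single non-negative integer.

Answer: 4

Derivation:
Op 1: note_on(62): voice 0 is free -> assigned | voices=[62 - - -]
Op 2: note_on(65): voice 1 is free -> assigned | voices=[62 65 - -]
Op 3: note_on(61): voice 2 is free -> assigned | voices=[62 65 61 -]
Op 4: note_on(86): voice 3 is free -> assigned | voices=[62 65 61 86]
Op 5: note_on(81): all voices busy, STEAL voice 0 (pitch 62, oldest) -> assign | voices=[81 65 61 86]
Op 6: note_off(81): free voice 0 | voices=[- 65 61 86]
Op 7: note_on(68): voice 0 is free -> assigned | voices=[68 65 61 86]
Op 8: note_on(64): all voices busy, STEAL voice 1 (pitch 65, oldest) -> assign | voices=[68 64 61 86]
Op 9: note_on(70): all voices busy, STEAL voice 2 (pitch 61, oldest) -> assign | voices=[68 64 70 86]
Op 10: note_on(66): all voices busy, STEAL voice 3 (pitch 86, oldest) -> assign | voices=[68 64 70 66]
Op 11: note_off(68): free voice 0 | voices=[- 64 70 66]
Op 12: note_on(73): voice 0 is free -> assigned | voices=[73 64 70 66]
Op 13: note_off(70): free voice 2 | voices=[73 64 - 66]
Op 14: note_on(63): voice 2 is free -> assigned | voices=[73 64 63 66]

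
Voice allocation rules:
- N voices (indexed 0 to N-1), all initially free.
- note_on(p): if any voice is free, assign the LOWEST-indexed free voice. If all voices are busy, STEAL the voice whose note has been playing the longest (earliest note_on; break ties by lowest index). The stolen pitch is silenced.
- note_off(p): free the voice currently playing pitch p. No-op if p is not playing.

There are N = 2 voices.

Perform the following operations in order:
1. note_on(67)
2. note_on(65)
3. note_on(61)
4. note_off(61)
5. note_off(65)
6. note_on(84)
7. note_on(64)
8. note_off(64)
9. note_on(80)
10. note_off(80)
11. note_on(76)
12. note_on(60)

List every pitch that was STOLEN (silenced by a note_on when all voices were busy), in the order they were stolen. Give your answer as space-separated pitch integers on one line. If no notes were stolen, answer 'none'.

Op 1: note_on(67): voice 0 is free -> assigned | voices=[67 -]
Op 2: note_on(65): voice 1 is free -> assigned | voices=[67 65]
Op 3: note_on(61): all voices busy, STEAL voice 0 (pitch 67, oldest) -> assign | voices=[61 65]
Op 4: note_off(61): free voice 0 | voices=[- 65]
Op 5: note_off(65): free voice 1 | voices=[- -]
Op 6: note_on(84): voice 0 is free -> assigned | voices=[84 -]
Op 7: note_on(64): voice 1 is free -> assigned | voices=[84 64]
Op 8: note_off(64): free voice 1 | voices=[84 -]
Op 9: note_on(80): voice 1 is free -> assigned | voices=[84 80]
Op 10: note_off(80): free voice 1 | voices=[84 -]
Op 11: note_on(76): voice 1 is free -> assigned | voices=[84 76]
Op 12: note_on(60): all voices busy, STEAL voice 0 (pitch 84, oldest) -> assign | voices=[60 76]

Answer: 67 84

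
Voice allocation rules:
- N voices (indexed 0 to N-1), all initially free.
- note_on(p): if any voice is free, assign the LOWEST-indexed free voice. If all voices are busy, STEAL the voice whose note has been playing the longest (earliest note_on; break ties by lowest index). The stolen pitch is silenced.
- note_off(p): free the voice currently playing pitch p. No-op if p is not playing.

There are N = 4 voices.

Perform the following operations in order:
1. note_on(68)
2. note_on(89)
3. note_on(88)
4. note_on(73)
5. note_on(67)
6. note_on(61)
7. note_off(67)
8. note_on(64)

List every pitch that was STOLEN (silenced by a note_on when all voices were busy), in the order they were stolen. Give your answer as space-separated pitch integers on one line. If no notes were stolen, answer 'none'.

Answer: 68 89

Derivation:
Op 1: note_on(68): voice 0 is free -> assigned | voices=[68 - - -]
Op 2: note_on(89): voice 1 is free -> assigned | voices=[68 89 - -]
Op 3: note_on(88): voice 2 is free -> assigned | voices=[68 89 88 -]
Op 4: note_on(73): voice 3 is free -> assigned | voices=[68 89 88 73]
Op 5: note_on(67): all voices busy, STEAL voice 0 (pitch 68, oldest) -> assign | voices=[67 89 88 73]
Op 6: note_on(61): all voices busy, STEAL voice 1 (pitch 89, oldest) -> assign | voices=[67 61 88 73]
Op 7: note_off(67): free voice 0 | voices=[- 61 88 73]
Op 8: note_on(64): voice 0 is free -> assigned | voices=[64 61 88 73]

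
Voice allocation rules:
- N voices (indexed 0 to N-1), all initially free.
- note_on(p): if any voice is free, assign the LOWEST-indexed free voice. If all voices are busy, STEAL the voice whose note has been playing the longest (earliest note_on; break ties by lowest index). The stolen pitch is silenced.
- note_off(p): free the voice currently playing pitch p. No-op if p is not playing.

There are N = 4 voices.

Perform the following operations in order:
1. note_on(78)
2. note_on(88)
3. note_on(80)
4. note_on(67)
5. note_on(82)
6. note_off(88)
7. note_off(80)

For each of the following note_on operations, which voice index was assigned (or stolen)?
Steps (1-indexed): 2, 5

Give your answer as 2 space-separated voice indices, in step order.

Op 1: note_on(78): voice 0 is free -> assigned | voices=[78 - - -]
Op 2: note_on(88): voice 1 is free -> assigned | voices=[78 88 - -]
Op 3: note_on(80): voice 2 is free -> assigned | voices=[78 88 80 -]
Op 4: note_on(67): voice 3 is free -> assigned | voices=[78 88 80 67]
Op 5: note_on(82): all voices busy, STEAL voice 0 (pitch 78, oldest) -> assign | voices=[82 88 80 67]
Op 6: note_off(88): free voice 1 | voices=[82 - 80 67]
Op 7: note_off(80): free voice 2 | voices=[82 - - 67]

Answer: 1 0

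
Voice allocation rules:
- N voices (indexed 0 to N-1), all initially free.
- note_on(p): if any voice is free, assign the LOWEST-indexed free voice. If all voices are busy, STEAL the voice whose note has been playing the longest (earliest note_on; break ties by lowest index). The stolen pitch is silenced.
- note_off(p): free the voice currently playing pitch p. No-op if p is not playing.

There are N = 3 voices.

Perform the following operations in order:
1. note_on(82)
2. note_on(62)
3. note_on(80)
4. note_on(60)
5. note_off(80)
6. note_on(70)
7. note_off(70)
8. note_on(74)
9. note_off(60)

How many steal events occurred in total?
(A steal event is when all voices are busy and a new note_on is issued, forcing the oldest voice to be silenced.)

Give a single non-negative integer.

Op 1: note_on(82): voice 0 is free -> assigned | voices=[82 - -]
Op 2: note_on(62): voice 1 is free -> assigned | voices=[82 62 -]
Op 3: note_on(80): voice 2 is free -> assigned | voices=[82 62 80]
Op 4: note_on(60): all voices busy, STEAL voice 0 (pitch 82, oldest) -> assign | voices=[60 62 80]
Op 5: note_off(80): free voice 2 | voices=[60 62 -]
Op 6: note_on(70): voice 2 is free -> assigned | voices=[60 62 70]
Op 7: note_off(70): free voice 2 | voices=[60 62 -]
Op 8: note_on(74): voice 2 is free -> assigned | voices=[60 62 74]
Op 9: note_off(60): free voice 0 | voices=[- 62 74]

Answer: 1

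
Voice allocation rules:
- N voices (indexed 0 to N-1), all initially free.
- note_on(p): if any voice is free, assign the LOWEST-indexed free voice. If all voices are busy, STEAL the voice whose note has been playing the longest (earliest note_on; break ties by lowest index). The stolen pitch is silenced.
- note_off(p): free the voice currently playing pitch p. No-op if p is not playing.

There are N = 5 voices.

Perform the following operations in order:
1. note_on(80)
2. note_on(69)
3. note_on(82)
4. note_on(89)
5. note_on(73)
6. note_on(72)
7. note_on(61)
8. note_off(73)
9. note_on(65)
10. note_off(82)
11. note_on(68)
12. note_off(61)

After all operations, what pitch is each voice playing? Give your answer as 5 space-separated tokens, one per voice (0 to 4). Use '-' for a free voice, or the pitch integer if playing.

Answer: 72 - 68 89 65

Derivation:
Op 1: note_on(80): voice 0 is free -> assigned | voices=[80 - - - -]
Op 2: note_on(69): voice 1 is free -> assigned | voices=[80 69 - - -]
Op 3: note_on(82): voice 2 is free -> assigned | voices=[80 69 82 - -]
Op 4: note_on(89): voice 3 is free -> assigned | voices=[80 69 82 89 -]
Op 5: note_on(73): voice 4 is free -> assigned | voices=[80 69 82 89 73]
Op 6: note_on(72): all voices busy, STEAL voice 0 (pitch 80, oldest) -> assign | voices=[72 69 82 89 73]
Op 7: note_on(61): all voices busy, STEAL voice 1 (pitch 69, oldest) -> assign | voices=[72 61 82 89 73]
Op 8: note_off(73): free voice 4 | voices=[72 61 82 89 -]
Op 9: note_on(65): voice 4 is free -> assigned | voices=[72 61 82 89 65]
Op 10: note_off(82): free voice 2 | voices=[72 61 - 89 65]
Op 11: note_on(68): voice 2 is free -> assigned | voices=[72 61 68 89 65]
Op 12: note_off(61): free voice 1 | voices=[72 - 68 89 65]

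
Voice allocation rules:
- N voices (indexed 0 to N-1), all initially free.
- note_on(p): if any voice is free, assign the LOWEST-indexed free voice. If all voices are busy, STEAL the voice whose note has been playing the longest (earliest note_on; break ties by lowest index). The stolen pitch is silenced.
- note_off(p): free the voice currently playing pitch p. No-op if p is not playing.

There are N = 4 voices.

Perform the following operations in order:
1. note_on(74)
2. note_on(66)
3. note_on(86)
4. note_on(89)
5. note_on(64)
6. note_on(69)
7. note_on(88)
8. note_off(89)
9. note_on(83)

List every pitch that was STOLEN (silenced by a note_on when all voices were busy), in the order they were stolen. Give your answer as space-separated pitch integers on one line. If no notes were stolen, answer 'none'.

Op 1: note_on(74): voice 0 is free -> assigned | voices=[74 - - -]
Op 2: note_on(66): voice 1 is free -> assigned | voices=[74 66 - -]
Op 3: note_on(86): voice 2 is free -> assigned | voices=[74 66 86 -]
Op 4: note_on(89): voice 3 is free -> assigned | voices=[74 66 86 89]
Op 5: note_on(64): all voices busy, STEAL voice 0 (pitch 74, oldest) -> assign | voices=[64 66 86 89]
Op 6: note_on(69): all voices busy, STEAL voice 1 (pitch 66, oldest) -> assign | voices=[64 69 86 89]
Op 7: note_on(88): all voices busy, STEAL voice 2 (pitch 86, oldest) -> assign | voices=[64 69 88 89]
Op 8: note_off(89): free voice 3 | voices=[64 69 88 -]
Op 9: note_on(83): voice 3 is free -> assigned | voices=[64 69 88 83]

Answer: 74 66 86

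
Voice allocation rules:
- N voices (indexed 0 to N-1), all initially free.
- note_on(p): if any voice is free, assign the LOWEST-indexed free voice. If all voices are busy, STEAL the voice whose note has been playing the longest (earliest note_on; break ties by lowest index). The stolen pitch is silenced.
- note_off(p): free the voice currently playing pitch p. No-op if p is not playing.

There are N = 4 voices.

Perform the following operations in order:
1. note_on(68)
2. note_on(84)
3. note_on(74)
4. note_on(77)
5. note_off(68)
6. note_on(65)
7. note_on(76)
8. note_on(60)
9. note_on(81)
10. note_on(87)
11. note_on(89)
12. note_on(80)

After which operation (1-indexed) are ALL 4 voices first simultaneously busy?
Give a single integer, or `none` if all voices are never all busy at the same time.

Op 1: note_on(68): voice 0 is free -> assigned | voices=[68 - - -]
Op 2: note_on(84): voice 1 is free -> assigned | voices=[68 84 - -]
Op 3: note_on(74): voice 2 is free -> assigned | voices=[68 84 74 -]
Op 4: note_on(77): voice 3 is free -> assigned | voices=[68 84 74 77]
Op 5: note_off(68): free voice 0 | voices=[- 84 74 77]
Op 6: note_on(65): voice 0 is free -> assigned | voices=[65 84 74 77]
Op 7: note_on(76): all voices busy, STEAL voice 1 (pitch 84, oldest) -> assign | voices=[65 76 74 77]
Op 8: note_on(60): all voices busy, STEAL voice 2 (pitch 74, oldest) -> assign | voices=[65 76 60 77]
Op 9: note_on(81): all voices busy, STEAL voice 3 (pitch 77, oldest) -> assign | voices=[65 76 60 81]
Op 10: note_on(87): all voices busy, STEAL voice 0 (pitch 65, oldest) -> assign | voices=[87 76 60 81]
Op 11: note_on(89): all voices busy, STEAL voice 1 (pitch 76, oldest) -> assign | voices=[87 89 60 81]
Op 12: note_on(80): all voices busy, STEAL voice 2 (pitch 60, oldest) -> assign | voices=[87 89 80 81]

Answer: 4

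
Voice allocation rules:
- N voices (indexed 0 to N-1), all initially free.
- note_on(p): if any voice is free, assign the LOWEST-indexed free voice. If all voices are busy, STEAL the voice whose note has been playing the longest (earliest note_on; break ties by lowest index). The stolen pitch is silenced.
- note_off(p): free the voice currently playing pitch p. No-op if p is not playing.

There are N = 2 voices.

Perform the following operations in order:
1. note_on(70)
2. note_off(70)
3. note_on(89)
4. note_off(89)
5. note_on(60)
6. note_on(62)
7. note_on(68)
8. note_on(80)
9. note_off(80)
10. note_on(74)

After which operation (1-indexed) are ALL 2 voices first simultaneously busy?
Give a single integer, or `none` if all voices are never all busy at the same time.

Op 1: note_on(70): voice 0 is free -> assigned | voices=[70 -]
Op 2: note_off(70): free voice 0 | voices=[- -]
Op 3: note_on(89): voice 0 is free -> assigned | voices=[89 -]
Op 4: note_off(89): free voice 0 | voices=[- -]
Op 5: note_on(60): voice 0 is free -> assigned | voices=[60 -]
Op 6: note_on(62): voice 1 is free -> assigned | voices=[60 62]
Op 7: note_on(68): all voices busy, STEAL voice 0 (pitch 60, oldest) -> assign | voices=[68 62]
Op 8: note_on(80): all voices busy, STEAL voice 1 (pitch 62, oldest) -> assign | voices=[68 80]
Op 9: note_off(80): free voice 1 | voices=[68 -]
Op 10: note_on(74): voice 1 is free -> assigned | voices=[68 74]

Answer: 6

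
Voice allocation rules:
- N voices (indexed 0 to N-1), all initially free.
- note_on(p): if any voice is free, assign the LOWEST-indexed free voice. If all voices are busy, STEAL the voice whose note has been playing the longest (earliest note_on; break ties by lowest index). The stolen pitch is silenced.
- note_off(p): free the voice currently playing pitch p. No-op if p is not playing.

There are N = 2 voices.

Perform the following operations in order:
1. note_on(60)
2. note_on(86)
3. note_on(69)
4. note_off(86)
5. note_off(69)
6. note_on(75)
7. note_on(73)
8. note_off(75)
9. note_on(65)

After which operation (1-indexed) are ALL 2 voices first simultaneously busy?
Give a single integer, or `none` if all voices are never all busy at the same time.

Op 1: note_on(60): voice 0 is free -> assigned | voices=[60 -]
Op 2: note_on(86): voice 1 is free -> assigned | voices=[60 86]
Op 3: note_on(69): all voices busy, STEAL voice 0 (pitch 60, oldest) -> assign | voices=[69 86]
Op 4: note_off(86): free voice 1 | voices=[69 -]
Op 5: note_off(69): free voice 0 | voices=[- -]
Op 6: note_on(75): voice 0 is free -> assigned | voices=[75 -]
Op 7: note_on(73): voice 1 is free -> assigned | voices=[75 73]
Op 8: note_off(75): free voice 0 | voices=[- 73]
Op 9: note_on(65): voice 0 is free -> assigned | voices=[65 73]

Answer: 2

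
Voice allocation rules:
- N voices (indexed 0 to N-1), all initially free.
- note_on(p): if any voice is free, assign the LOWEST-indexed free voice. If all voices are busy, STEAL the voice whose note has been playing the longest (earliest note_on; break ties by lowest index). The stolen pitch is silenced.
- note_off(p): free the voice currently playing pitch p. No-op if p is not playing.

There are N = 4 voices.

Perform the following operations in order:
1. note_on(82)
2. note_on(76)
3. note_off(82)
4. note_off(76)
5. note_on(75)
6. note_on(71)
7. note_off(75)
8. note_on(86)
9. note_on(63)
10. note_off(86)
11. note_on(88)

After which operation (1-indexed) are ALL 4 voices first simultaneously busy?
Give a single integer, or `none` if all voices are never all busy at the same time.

Answer: none

Derivation:
Op 1: note_on(82): voice 0 is free -> assigned | voices=[82 - - -]
Op 2: note_on(76): voice 1 is free -> assigned | voices=[82 76 - -]
Op 3: note_off(82): free voice 0 | voices=[- 76 - -]
Op 4: note_off(76): free voice 1 | voices=[- - - -]
Op 5: note_on(75): voice 0 is free -> assigned | voices=[75 - - -]
Op 6: note_on(71): voice 1 is free -> assigned | voices=[75 71 - -]
Op 7: note_off(75): free voice 0 | voices=[- 71 - -]
Op 8: note_on(86): voice 0 is free -> assigned | voices=[86 71 - -]
Op 9: note_on(63): voice 2 is free -> assigned | voices=[86 71 63 -]
Op 10: note_off(86): free voice 0 | voices=[- 71 63 -]
Op 11: note_on(88): voice 0 is free -> assigned | voices=[88 71 63 -]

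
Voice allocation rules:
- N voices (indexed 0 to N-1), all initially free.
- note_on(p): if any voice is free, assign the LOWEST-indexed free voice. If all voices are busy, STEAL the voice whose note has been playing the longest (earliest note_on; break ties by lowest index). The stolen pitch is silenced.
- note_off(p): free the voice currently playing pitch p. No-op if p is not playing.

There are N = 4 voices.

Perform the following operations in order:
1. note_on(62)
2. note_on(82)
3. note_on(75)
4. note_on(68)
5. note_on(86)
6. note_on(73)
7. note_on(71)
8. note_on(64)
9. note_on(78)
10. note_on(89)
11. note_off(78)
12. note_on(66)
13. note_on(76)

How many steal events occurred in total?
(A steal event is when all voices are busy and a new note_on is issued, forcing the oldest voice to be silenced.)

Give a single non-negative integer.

Op 1: note_on(62): voice 0 is free -> assigned | voices=[62 - - -]
Op 2: note_on(82): voice 1 is free -> assigned | voices=[62 82 - -]
Op 3: note_on(75): voice 2 is free -> assigned | voices=[62 82 75 -]
Op 4: note_on(68): voice 3 is free -> assigned | voices=[62 82 75 68]
Op 5: note_on(86): all voices busy, STEAL voice 0 (pitch 62, oldest) -> assign | voices=[86 82 75 68]
Op 6: note_on(73): all voices busy, STEAL voice 1 (pitch 82, oldest) -> assign | voices=[86 73 75 68]
Op 7: note_on(71): all voices busy, STEAL voice 2 (pitch 75, oldest) -> assign | voices=[86 73 71 68]
Op 8: note_on(64): all voices busy, STEAL voice 3 (pitch 68, oldest) -> assign | voices=[86 73 71 64]
Op 9: note_on(78): all voices busy, STEAL voice 0 (pitch 86, oldest) -> assign | voices=[78 73 71 64]
Op 10: note_on(89): all voices busy, STEAL voice 1 (pitch 73, oldest) -> assign | voices=[78 89 71 64]
Op 11: note_off(78): free voice 0 | voices=[- 89 71 64]
Op 12: note_on(66): voice 0 is free -> assigned | voices=[66 89 71 64]
Op 13: note_on(76): all voices busy, STEAL voice 2 (pitch 71, oldest) -> assign | voices=[66 89 76 64]

Answer: 7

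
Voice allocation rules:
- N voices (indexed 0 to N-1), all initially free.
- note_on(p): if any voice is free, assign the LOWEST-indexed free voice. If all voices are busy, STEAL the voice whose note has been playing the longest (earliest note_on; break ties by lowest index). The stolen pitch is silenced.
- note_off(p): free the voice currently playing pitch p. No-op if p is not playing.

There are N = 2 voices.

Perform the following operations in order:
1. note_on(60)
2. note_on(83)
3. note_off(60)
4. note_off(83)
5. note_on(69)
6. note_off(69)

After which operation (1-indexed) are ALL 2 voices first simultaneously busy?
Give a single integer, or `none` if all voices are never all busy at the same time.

Answer: 2

Derivation:
Op 1: note_on(60): voice 0 is free -> assigned | voices=[60 -]
Op 2: note_on(83): voice 1 is free -> assigned | voices=[60 83]
Op 3: note_off(60): free voice 0 | voices=[- 83]
Op 4: note_off(83): free voice 1 | voices=[- -]
Op 5: note_on(69): voice 0 is free -> assigned | voices=[69 -]
Op 6: note_off(69): free voice 0 | voices=[- -]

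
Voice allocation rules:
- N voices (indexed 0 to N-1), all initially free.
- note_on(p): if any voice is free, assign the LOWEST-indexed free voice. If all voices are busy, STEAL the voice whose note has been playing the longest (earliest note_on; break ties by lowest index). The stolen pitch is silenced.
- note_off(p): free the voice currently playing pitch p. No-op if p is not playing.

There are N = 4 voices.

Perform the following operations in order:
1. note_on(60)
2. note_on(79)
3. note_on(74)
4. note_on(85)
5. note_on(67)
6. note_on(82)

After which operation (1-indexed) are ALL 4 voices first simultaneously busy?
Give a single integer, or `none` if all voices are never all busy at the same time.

Answer: 4

Derivation:
Op 1: note_on(60): voice 0 is free -> assigned | voices=[60 - - -]
Op 2: note_on(79): voice 1 is free -> assigned | voices=[60 79 - -]
Op 3: note_on(74): voice 2 is free -> assigned | voices=[60 79 74 -]
Op 4: note_on(85): voice 3 is free -> assigned | voices=[60 79 74 85]
Op 5: note_on(67): all voices busy, STEAL voice 0 (pitch 60, oldest) -> assign | voices=[67 79 74 85]
Op 6: note_on(82): all voices busy, STEAL voice 1 (pitch 79, oldest) -> assign | voices=[67 82 74 85]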